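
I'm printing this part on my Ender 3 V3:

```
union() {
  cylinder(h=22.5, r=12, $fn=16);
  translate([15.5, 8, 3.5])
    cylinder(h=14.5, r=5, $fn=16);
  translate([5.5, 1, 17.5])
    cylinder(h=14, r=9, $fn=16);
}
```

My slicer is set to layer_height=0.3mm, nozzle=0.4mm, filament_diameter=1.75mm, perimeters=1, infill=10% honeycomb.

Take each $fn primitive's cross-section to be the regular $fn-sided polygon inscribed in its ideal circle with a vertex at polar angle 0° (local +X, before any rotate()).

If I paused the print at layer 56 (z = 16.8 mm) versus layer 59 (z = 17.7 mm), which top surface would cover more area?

Layer 56 (z = 16.8): the r=12 cylinder contributes a regular 16-gon of circumradius 12 (area = (16/2)·12.000²·sin(360°/16) = 440.85 mm²); the cylinder at (15.5, 8): section is a regular 16-gon, circumradius r=5 (area = (16/2)·5.000²·sin(360°/16) = 76.54 mm²); the cylinder at (5.5, 1) does not reach this height (z outside [17.5, 31.5]); Merging all regions: the 2 present regions are separate (no shared area or edge), so areas and boundary lengths simply add and each stays a separate island — area = 517.39 mm². So its area = 517.39 mm². Layer 59 (z = 17.7): the cylinder: section is a regular 16-gon, circumradius r=12 (area = (16/2)·12.000²·sin(360°/16) = 440.85 mm²); the r=5 cylinder at (15.5, 8) contributes a regular 16-gon of circumradius 5 (area = (16/2)·5.000²·sin(360°/16) = 76.54 mm²); the r=9 cylinder at (5.5, 1) gives a regular 16-gon of circumradius 9 (constant along its height) (area = (16/2)·9.000²·sin(360°/16) = 247.98 mm²); Taking the union: the regions partially overlap — summed areas 765.37 mm² minus the doubly-counted overlap 219.54 mm² gives 545.83 mm² — area = 545.83 mm². So its area = 545.83 mm². Layer 59 is larger (545.83 vs 517.39 mm²).

layer 59 (z = 17.7 mm)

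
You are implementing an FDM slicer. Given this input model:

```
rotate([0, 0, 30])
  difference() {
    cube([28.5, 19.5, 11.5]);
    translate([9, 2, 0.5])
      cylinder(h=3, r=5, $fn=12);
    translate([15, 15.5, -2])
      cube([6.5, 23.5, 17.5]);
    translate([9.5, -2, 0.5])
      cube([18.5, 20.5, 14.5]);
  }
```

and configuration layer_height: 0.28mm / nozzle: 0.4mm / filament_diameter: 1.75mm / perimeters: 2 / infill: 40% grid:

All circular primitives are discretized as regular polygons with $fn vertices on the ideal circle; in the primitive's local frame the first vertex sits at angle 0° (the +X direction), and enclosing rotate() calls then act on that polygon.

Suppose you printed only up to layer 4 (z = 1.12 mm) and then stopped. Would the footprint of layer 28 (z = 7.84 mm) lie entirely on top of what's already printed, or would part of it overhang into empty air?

part overhangs

Compare the two slices. At z = 1.12: the cube is present — its section is the full 28.5×19.5 rectangle (area 555.75 mm²); the cylinder at (9, 2): section is a regular 12-gon, circumradius r=5 (area = (12/2)·5.000²·sin(360°/12) = 75.00 mm²); the cube at (15, 15.5) is present — its section is the full 6.5×23.5 rectangle (area 152.75 mm²); the cube at (9.5, -2) is present — its section is the full 18.5×20.5 rectangle (area 379.25 mm²); Taking the first minus the rest: starting from the 28.5×19.5 cube (555.75 mm²), the r=5 cylinder at (9, 2) partially overlaps it — only the 56.43 mm² overlap (of its 75.00 mm²) is removed, clipping the outline; the 6.5×23.5 cube at (15, 15.5) partially overlaps it — only the 26.00 mm² overlap (of its 152.75 mm²) is removed, clipping the outline; the 18.5×20.5 cube at (9.5, -2) partially overlaps it — only the 298.00 mm² overlap (of its 379.25 mm²) is removed, clipping the outline — area = 175.32 mm²; (rotated 30° about Z; rotation is an isometry so areas/perimeters/island counts are preserved). At z = 7.84: the 28.5×19.5 cube contributes its full rectangle (area 555.75 mm²); the cylinder at (9, 2) is absent (z outside [0.5, 3.5]); the 6.5×23.5 cube at (15, 15.5) contributes its full rectangle (area 152.75 mm²); the cube at (9.5, -2) is present — its section is the full 18.5×20.5 rectangle (area 379.25 mm²); Subtracting the remaining from the first: starting from the 28.5×19.5 cube (555.75 mm²), the 6.5×23.5 cube at (15, 15.5) partially overlaps it — only the 26.00 mm² overlap (of its 152.75 mm²) is removed, clipping the outline; the 18.5×20.5 cube at (9.5, -2) partially overlaps it — only the 322.75 mm² overlap (of its 379.25 mm²) is removed, clipping the outline — area = 207.00 mm²; (rotated 30° about Z; rotation is an isometry so areas/perimeters/island counts are preserved). Checking containment: at z = 7.84 the cross-section extends beyond the z = 1.12 cross-section by about 31.68 mm².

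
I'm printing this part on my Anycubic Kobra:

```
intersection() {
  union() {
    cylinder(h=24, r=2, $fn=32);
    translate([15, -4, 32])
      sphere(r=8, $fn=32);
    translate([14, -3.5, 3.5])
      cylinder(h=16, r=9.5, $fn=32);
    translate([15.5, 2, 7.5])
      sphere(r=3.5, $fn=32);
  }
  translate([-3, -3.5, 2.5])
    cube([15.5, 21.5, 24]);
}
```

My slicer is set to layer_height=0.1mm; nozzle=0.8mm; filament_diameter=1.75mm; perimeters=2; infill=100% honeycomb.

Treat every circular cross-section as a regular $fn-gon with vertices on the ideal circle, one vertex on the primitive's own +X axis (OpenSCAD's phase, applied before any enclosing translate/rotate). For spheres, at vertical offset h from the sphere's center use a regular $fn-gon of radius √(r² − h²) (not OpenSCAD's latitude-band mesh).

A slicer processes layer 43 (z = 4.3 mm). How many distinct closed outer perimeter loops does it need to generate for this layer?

2

At z = 4.3 mm: the r=2 cylinder gives a regular 32-gon of circumradius 2 (constant along its height); the sphere at (15, -4) is absent (|z−center|=27.700 > r=8); the r=9.5 cylinder at (14, -3.5) gives a regular 32-gon of circumradius 9.5 (constant along its height); the r=3.5 sphere at (15.5, 2) slices to a regular 32-gon of circumradius 1.418 (√(r²−h²) with h=3.2 from center); Combining (union): the regions partially overlap (shared area 6.27 mm²), so overlapping operands fuse into one piece — 2 connected regions; the cube at (-3, -3.5) (footprint 15.5×21.5) is included at this height; After intersecting: the 15.5×21.5 cube at (-3, -3.5) partially overlaps the result so far; clipping to the common part keeps 68.77 mm² — 2 connected regions. The result has 2 disconnected regions.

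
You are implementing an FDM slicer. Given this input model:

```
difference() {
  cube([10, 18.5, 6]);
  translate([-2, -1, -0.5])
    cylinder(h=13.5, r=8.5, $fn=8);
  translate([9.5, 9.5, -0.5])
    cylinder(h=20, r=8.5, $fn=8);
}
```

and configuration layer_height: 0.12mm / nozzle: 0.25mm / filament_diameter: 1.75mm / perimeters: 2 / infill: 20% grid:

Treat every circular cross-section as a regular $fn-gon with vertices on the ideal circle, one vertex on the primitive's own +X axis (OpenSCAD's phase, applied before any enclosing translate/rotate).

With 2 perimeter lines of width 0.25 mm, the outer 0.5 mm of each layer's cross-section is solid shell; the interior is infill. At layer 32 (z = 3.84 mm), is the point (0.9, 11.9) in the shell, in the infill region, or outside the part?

At z = 3.84 mm: the cube (footprint 10×18.5) is included at this height; the r=8.5 cylinder at (-2, -1) contributes a regular 8-gon of circumradius 8.5; the r=8.5 cylinder at (9.5, 9.5) gives a regular 8-gon of circumradius 8.5 (constant along its height); Taking the first minus the rest: starting from the 10×18.5 cube, the r=8.5 cylinder at (-2, -1) partially overlaps it — only the 28.62 mm² overlap (of its 204.35 mm²) is removed, clipping the outline; the r=8.5 cylinder at (9.5, 9.5) partially overlaps it — only the 108.16 mm² overlap (of its 204.35 mm²) is removed, clipping the outline — 2 connected regions. Overall, the cross-section has 2 separate islands. The nearest boundary edge runs (0.00, 6.67)→(0.00, 18.50); distance from the point to it = 0.90 mm. (Shell/infill is judged within the island containing the point — the largest one.) The point is inside the cross-section and 0.90 mm from the nearest boundary — more than the 0.5 mm shell width (2 × 0.25), so it's in the infill interior.

infill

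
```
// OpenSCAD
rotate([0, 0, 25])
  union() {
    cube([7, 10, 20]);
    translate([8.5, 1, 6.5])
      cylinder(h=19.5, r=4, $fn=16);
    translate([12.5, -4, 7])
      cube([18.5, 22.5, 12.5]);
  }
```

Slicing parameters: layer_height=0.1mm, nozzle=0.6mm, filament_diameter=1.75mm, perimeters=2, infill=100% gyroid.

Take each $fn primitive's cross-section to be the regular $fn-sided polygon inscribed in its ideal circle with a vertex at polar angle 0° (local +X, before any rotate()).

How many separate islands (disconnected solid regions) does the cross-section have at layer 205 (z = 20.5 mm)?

1

At z = 20.5 mm: the cube is not intersected at this z (z outside [0, 20]); the r=4 cylinder at (8.5, 1) contributes a regular 16-gon of circumradius 4; the cube at (12.5, -4) is absent (z outside [7, 19.5]); Merging all regions: only the r=4 cylinder at (8.5, 1) is present, so the union is just that shape — 1 connected region; (rotated 25° about Z; rotation is an isometry so areas/perimeters/island counts are preserved). Overall, the cross-section is a single solid region. Island count = 1.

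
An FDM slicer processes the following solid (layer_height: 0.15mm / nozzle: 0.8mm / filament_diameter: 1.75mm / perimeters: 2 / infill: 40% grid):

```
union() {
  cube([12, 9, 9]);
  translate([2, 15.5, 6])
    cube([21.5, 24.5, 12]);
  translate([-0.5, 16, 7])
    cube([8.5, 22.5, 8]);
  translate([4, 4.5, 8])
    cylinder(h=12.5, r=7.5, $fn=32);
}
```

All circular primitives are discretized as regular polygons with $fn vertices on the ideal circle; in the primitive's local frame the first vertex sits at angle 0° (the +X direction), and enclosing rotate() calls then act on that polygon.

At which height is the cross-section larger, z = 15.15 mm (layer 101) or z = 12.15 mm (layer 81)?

Layer 101 (z = 15.15): the cube is absent (z outside [0, 9]); the cube at (2, 15.5) is present — its section is the full 21.5×24.5 rectangle (area 526.75 mm²); the cube at (-0.5, 16) does not reach this height (z outside [7, 15]); the r=7.5 cylinder at (4, 4.5) gives a regular 32-gon of circumradius 7.5 (constant along its height) (area = (32/2)·7.500²·sin(360°/32) = 175.58 mm²); Combining (union): the 2 present regions are separate (no shared area or edge), so areas and boundary lengths simply add and each stays a separate island — area = 702.33 mm². So its area = 702.33 mm². Layer 81 (z = 12.15): the cube is not intersected at this z (z outside [0, 9]); the cube at (2, 15.5) is present — its section is the full 21.5×24.5 rectangle (area 526.75 mm²); the cube at (-0.5, 16) is present — its section is the full 8.5×22.5 rectangle (area 191.25 mm²); the r=7.5 cylinder at (4, 4.5) contributes a regular 32-gon of circumradius 7.5 (area = (32/2)·7.500²·sin(360°/32) = 175.58 mm²); Taking the union: the regions partially overlap — summed areas 893.58 mm² minus the doubly-counted overlap 135.00 mm² gives 758.58 mm² — area = 758.58 mm². So its area = 758.58 mm². Layer 81 is larger (758.58 vs 702.33 mm²).

layer 81 (z = 12.15 mm)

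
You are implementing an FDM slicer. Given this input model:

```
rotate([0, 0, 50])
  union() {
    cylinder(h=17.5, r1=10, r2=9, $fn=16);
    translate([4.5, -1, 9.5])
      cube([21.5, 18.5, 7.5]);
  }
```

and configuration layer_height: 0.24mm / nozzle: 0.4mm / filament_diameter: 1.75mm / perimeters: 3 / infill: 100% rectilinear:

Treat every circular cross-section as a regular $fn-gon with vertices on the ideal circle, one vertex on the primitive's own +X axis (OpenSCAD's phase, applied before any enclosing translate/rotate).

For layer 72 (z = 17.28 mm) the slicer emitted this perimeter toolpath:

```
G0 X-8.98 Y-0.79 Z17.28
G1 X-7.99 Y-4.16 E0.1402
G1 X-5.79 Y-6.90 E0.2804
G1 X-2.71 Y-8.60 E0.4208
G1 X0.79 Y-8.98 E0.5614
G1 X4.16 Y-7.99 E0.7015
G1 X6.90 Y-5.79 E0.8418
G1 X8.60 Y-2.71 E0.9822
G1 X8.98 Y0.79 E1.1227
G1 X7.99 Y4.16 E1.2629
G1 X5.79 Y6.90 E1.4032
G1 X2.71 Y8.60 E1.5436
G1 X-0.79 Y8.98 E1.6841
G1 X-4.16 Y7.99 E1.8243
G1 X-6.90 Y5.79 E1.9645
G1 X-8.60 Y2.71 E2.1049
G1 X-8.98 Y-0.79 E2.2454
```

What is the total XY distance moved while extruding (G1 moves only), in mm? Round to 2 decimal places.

Sum the Euclidean lengths of each G1 segment: total = 56.26 mm.

56.26 mm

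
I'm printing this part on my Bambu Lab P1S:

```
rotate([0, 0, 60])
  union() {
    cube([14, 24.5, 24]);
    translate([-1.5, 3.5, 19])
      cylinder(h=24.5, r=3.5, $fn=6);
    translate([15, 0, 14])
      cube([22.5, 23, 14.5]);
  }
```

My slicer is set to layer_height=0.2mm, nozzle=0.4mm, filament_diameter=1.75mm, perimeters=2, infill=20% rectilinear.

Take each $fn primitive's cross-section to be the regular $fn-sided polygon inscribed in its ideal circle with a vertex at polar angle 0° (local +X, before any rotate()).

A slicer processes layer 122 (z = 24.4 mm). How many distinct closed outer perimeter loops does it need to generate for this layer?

2

At z = 24.4 mm: the cube does not reach this height (z outside [0, 24]); the cylinder at (-1.5, 3.5): section is a regular 6-gon, circumradius r=3.5; the cube at (15, 0) (footprint 22.5×23) is included at this height; Merging all regions: the 2 present regions are separate (no shared area or edge), so areas and boundary lengths simply add and each stays a separate island — 2 connected regions; (whole slice rotated 60° about Z — lengths, areas and connectivity unchanged). The result has 2 disconnected regions.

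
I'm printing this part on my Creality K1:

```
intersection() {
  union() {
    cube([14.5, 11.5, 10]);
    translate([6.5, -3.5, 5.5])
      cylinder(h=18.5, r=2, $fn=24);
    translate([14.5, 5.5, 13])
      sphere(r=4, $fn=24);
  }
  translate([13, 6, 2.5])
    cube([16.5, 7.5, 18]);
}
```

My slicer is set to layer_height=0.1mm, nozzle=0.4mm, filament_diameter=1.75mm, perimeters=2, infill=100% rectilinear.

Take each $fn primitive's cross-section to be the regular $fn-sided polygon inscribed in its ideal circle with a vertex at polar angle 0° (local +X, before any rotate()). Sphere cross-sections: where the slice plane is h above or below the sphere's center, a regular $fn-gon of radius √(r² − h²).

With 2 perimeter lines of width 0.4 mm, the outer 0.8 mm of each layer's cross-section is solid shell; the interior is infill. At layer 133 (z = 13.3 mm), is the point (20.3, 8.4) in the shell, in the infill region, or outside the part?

At z = 13.3 mm: the cube is not intersected at this z (z outside [0, 10]); the r=2 cylinder at (6.5, -3.5) gives a regular 24-gon of circumradius 2 (constant along its height); the r=4 sphere at (14.5, 5.5) slices to a regular 24-gon of circumradius 3.989 (√(r²−h²) with h=0.3 from center); Taking the union: the 2 present regions are separate (no shared area or edge), so areas and boundary lengths simply add and each stays a separate island — 2 connected regions; the cube at (13, 6) (footprint 16.5×7.5) is included at this height; After intersecting: the 16.5×7.5 cube at (13, 6) partially overlaps the result so far; clipping to the common part keeps 15.43 mm² — 1 connected region. Overall, the cross-section is a single solid region. The nearest boundary edge runs (17.95, 7.49)→(18.35, 6.53); distance from the point to it = 2.51 mm. The point is not inside any of the regions above, so it lies outside the cross-section (2.51 mm from the nearest boundary).

outside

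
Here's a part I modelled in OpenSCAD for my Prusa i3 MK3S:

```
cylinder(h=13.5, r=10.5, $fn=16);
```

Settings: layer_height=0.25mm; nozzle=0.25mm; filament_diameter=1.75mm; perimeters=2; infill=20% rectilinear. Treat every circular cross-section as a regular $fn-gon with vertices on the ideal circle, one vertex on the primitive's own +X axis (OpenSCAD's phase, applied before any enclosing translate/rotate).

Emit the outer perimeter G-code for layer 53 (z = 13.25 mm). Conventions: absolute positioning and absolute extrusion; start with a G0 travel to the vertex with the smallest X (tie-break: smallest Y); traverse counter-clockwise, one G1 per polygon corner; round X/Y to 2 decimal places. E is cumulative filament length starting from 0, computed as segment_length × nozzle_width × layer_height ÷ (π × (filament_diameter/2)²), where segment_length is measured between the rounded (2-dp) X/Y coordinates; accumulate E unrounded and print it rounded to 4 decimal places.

G0 X-10.50 Y0.00 Z13.25
G1 X-9.70 Y-4.02 E0.1065
G1 X-7.42 Y-7.42 E0.2129
G1 X-4.02 Y-9.70 E0.3193
G1 X0.00 Y-10.50 E0.4258
G1 X4.02 Y-9.70 E0.5323
G1 X7.42 Y-7.42 E0.6386
G1 X9.70 Y-4.02 E0.7450
G1 X10.50 Y0.00 E0.8515
G1 X9.70 Y4.02 E0.9580
G1 X7.42 Y7.42 E1.0644
G1 X4.02 Y9.70 E1.1708
G1 X0.00 Y10.50 E1.2773
G1 X-4.02 Y9.70 E1.3838
G1 X-7.42 Y7.42 E1.4902
G1 X-9.70 Y4.02 E1.5965
G1 X-10.50 Y0.00 E1.7030

At z = 13.25 mm: the r=10.5 cylinder gives a regular 16-gon of circumradius 10.5 (constant along its height). The outline is a single polygon with 16 vertices. Extrusion per mm of travel: 0.25 × 0.25 / (π × 0.875²) = 0.025984. Accumulating E over each segment gives final E = 1.7030.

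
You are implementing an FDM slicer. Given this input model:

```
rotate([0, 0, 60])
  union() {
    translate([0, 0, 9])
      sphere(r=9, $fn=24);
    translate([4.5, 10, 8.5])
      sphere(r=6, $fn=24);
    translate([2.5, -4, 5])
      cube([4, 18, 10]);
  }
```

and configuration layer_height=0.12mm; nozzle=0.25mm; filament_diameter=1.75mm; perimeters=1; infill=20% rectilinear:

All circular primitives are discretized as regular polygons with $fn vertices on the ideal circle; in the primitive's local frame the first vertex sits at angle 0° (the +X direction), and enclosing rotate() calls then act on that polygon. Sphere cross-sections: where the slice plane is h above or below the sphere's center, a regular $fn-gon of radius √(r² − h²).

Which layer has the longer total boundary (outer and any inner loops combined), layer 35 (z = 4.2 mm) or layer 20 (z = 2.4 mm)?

layer 35 (z = 4.2 mm)

Layer 35 (z = 4.2): the r=9 sphere slices to a regular 24-gon of circumradius 7.613 (√(r²−h²) with h=4.8 from center) (perimeter = 2·24·7.613·sin(180°/24) = 47.70 mm); the sphere at (4.5, 10): section is a regular 24-gon, circumradius = √(r²−h²) = √(6²−4.3²) = 4.184 (perimeter = 2·24·4.184·sin(180°/24) = 26.22 mm); the cube at (2.5, -4) is not intersected at this z (z outside [5, 15]); Taking the union: the regions partially overlap (shared area 2.04 mm²), so the edge portions inside another operand are dropped and the merged outline is re-measured after clipping — boundary = 65.89 mm; (whole slice rotated 60° about Z — lengths, areas and connectivity unchanged). So its perimeter = 65.89 mm. Layer 20 (z = 2.4): the sphere: section is a regular 24-gon, circumradius = √(r²−h²) = √(9²−6.6²) = 6.119 (perimeter = 2·24·6.119·sin(180°/24) = 38.34 mm); the sphere at (4.5, 10) is absent (|z−center|=6.100 > r=6); the cube at (2.5, -4) is absent (z outside [5, 15]); Taking the union: only the r=9 sphere is present, so the union is just that shape — boundary = 38.34 mm; (rotated 60° about Z; rotation is an isometry so areas/perimeters/island counts are preserved). So its perimeter = 38.34 mm. Layer 35 is larger (65.89 vs 38.34 mm).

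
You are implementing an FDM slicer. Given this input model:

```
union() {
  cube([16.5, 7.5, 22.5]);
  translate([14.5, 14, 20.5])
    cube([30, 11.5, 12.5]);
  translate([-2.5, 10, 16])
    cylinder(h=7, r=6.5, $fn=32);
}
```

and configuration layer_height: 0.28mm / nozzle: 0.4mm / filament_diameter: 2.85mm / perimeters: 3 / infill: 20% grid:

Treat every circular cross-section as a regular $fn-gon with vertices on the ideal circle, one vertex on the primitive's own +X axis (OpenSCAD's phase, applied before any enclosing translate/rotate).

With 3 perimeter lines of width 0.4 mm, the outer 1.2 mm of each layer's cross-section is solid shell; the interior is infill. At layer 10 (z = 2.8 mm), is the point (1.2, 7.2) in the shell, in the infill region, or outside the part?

shell

At z = 2.8 mm: the cube (footprint 16.5×7.5) is included at this height; the cube at (14.5, 14) is absent (z outside [20.5, 33]); the cylinder at (-2.5, 10) does not reach this height (z outside [16, 23]); Combining (union): only the 16.5×7.5 cube is present, so the union is just that shape — 1 connected region. Overall, the cross-section is a single solid region. The nearest boundary edge runs (16.50, 7.50)→(0.00, 7.50); distance from the point to it = 0.30 mm. The point is inside the cross-section, 0.30 mm from the nearest boundary — within the 1.2 mm shell band (3 × 0.4).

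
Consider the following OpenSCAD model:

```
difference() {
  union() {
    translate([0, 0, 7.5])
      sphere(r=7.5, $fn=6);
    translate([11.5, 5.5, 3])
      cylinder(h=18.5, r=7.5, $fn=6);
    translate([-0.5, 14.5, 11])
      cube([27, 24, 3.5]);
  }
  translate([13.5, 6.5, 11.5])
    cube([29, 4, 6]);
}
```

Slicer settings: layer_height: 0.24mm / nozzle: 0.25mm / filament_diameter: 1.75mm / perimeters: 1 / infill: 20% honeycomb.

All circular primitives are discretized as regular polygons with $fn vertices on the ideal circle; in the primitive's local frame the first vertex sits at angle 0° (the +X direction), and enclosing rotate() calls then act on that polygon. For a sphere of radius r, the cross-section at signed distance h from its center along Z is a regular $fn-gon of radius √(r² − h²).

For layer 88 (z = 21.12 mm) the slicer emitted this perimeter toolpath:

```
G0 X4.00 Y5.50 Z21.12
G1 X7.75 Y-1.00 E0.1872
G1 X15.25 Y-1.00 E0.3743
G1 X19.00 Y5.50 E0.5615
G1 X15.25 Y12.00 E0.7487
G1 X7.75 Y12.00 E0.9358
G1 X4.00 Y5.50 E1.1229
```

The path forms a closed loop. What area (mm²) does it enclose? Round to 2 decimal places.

146.25 mm²

Apply the shoelace formula to the sequence of (X, Y) vertices; enclosed area = 146.25 mm².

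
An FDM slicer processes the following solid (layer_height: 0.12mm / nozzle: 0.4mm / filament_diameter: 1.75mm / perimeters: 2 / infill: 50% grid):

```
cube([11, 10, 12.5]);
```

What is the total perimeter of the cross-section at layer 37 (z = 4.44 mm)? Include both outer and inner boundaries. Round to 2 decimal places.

42.00 mm

At z = 4.44 mm: the cube is present — its section is the full 11×10 rectangle (perimeter 42.00 mm). Overall, the cross-section is a single solid region. Total boundary length (outer) = 42.00 mm.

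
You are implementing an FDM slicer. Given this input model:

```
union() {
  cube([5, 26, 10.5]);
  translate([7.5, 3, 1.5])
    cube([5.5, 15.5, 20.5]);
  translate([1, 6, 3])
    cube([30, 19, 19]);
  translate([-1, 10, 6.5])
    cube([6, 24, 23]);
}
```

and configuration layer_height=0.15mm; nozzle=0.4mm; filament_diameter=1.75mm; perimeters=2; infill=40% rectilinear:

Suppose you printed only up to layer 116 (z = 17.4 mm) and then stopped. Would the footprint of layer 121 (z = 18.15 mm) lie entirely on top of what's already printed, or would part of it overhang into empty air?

Compare the two slices. At z = 17.4: the cube is absent (z outside [0, 10.5]); the cube at (7.5, 3) is present — its section is the full 5.5×15.5 rectangle (area 85.25 mm²); the 30×19 cube at (1, 6) contributes its full rectangle (area 570.00 mm²); the 6×24 cube at (-1, 10) contributes its full rectangle (area 144.00 mm²); Combining (union): the regions partially overlap — summed areas 799.25 mm² minus the doubly-counted overlap 128.75 mm² gives 670.50 mm² — area = 670.50 mm². At z = 18.15: the cube does not reach this height (z outside [0, 10.5]); the cube at (7.5, 3) (footprint 5.5×15.5) is included at this height (area 85.25 mm²); the cube at (1, 6) (footprint 30×19) is included at this height (area 570.00 mm²); the cube at (-1, 10) (footprint 6×24) is included at this height (area 144.00 mm²); Taking the union: the regions partially overlap — summed areas 799.25 mm² minus the doubly-counted overlap 128.75 mm² gives 670.50 mm² — area = 670.50 mm². Checking containment: the cross-section at z = 18.15 is a subset of the cross-section at z = 17.4.

entirely on top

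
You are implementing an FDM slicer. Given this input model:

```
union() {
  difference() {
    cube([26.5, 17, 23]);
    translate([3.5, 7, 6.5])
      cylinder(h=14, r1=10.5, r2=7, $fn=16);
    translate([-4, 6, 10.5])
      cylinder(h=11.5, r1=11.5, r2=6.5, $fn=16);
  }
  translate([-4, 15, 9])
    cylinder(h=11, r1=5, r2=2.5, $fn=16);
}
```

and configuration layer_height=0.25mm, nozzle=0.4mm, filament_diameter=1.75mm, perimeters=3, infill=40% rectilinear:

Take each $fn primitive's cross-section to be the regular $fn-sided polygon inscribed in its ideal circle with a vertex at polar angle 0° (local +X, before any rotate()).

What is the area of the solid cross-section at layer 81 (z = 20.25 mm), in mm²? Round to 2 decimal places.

At z = 20.25 mm: the cube is present — its section is the full 26.5×17 rectangle (area 450.50 mm²); the cone at (3.5, 7) contributes a regular 16-gon of circumradius 7.062 (interpolated between r1=10.5 and r2=7 at t=0.982) (area = (16/2)·7.062²·sin(360°/16) = 152.70 mm²); the cone at (-4, 6) (r1=11.5→r2=6.5) has section circumradius 7.261 here — a regular 16-gon (area = (16/2)·7.261²·sin(360°/16) = 161.40 mm²); Taking the first minus the rest: starting from the 26.5×17 cube (450.50 mm²), the cone at (3.5, 7) partially overlaps it — only the 123.03 mm² overlap (of its 152.70 mm²) is removed, clipping the outline; the cone at (-4, 6) partially overlaps it — only the 0.30 mm² overlap (of its 161.40 mm²) is removed, clipping the outline — area = 327.16 mm²; the cone at (-4, 15) is not intersected at this z (z outside [9, 20]); Merging all regions: only that combined region is present, so the union is just that shape — area = 327.16 mm². Overall, the cross-section has 2 separate islands. Net area = 327.16 mm².

327.16 mm²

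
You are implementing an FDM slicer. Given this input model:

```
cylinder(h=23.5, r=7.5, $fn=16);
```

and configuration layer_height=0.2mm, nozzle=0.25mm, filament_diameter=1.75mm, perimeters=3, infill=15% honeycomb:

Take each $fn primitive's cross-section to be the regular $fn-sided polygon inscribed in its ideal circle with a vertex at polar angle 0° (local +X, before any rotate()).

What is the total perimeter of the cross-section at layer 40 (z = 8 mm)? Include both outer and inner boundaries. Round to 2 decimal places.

At z = 8 mm: the r=7.5 cylinder contributes a regular 16-gon of circumradius 7.5 (perimeter = 2·16·7.500·sin(180°/16) = 46.82 mm). Overall, the cross-section is a single solid region. Total boundary length (outer) = 46.82 mm.

46.82 mm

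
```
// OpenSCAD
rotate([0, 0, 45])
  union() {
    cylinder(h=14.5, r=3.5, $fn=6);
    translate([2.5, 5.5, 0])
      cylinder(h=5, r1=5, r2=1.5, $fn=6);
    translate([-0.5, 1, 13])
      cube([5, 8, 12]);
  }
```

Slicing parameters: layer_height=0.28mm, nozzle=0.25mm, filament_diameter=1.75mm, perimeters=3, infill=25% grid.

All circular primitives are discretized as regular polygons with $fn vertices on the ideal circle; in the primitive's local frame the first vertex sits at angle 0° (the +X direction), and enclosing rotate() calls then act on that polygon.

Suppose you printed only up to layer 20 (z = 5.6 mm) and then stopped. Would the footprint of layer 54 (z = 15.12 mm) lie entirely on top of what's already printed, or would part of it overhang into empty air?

part overhangs

Compare the two slices. At z = 5.6: the r=3.5 cylinder gives a regular 6-gon of circumradius 3.5 (constant along its height) (area = (6/2)·3.500²·sin(360°/6) = 31.83 mm²); the cone at (2.5, 5.5) is absent (z outside [0, 5]); the cube at (-0.5, 1) is not intersected at this z (z outside [13, 25]); Taking the union: only the r=3.5 cylinder is present, so the union is just that shape — area = 31.83 mm²; (whole slice rotated 45° about Z — lengths, areas and connectivity unchanged). At z = 15.12: the cylinder is not intersected at this z (z outside [0, 14.5]); the cone at (2.5, 5.5) is absent (z outside [0, 5]); the 5×8 cube at (-0.5, 1) contributes its full rectangle (area 40.00 mm²); Combining (union): only the 5×8 cube at (-0.5, 1) is present, so the union is just that shape — area = 40.00 mm²; (whole slice rotated 45° about Z — lengths, areas and connectivity unchanged). Checking containment: at z = 15.12 the cross-section extends beyond the z = 5.6 cross-section by about 34.24 mm².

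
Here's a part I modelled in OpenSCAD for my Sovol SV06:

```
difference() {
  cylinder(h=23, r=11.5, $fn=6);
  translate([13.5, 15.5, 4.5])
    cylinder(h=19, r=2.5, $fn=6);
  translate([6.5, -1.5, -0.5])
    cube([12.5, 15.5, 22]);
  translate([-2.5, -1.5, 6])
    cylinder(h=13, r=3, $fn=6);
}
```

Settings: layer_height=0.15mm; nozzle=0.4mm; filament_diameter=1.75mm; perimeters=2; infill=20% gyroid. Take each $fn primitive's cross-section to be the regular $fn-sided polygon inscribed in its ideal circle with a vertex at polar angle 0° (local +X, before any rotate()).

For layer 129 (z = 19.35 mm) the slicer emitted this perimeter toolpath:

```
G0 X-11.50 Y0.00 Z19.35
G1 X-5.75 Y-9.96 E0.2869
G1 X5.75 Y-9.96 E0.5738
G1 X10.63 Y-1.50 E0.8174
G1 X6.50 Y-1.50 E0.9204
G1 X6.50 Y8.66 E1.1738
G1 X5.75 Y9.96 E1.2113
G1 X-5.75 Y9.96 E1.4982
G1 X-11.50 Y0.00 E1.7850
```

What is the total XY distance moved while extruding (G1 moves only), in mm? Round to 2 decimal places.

71.56 mm

Sum the Euclidean lengths of each G1 segment: total = 71.56 mm.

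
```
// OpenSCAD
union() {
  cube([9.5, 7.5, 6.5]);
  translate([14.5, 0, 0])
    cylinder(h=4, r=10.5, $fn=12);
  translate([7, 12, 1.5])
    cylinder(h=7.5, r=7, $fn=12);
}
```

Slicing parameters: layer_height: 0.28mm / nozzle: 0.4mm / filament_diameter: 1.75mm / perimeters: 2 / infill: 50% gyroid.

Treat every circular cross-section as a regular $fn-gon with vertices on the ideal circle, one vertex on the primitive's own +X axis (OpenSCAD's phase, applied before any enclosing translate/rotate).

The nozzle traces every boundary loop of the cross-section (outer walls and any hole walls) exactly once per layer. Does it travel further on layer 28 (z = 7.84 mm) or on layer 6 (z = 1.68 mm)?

Layer 28 (z = 7.84): the cube is absent (z outside [0, 6.5]); the cylinder at (14.5, 0) does not reach this height (z outside [0, 4]); the r=7 cylinder at (7, 12) gives a regular 12-gon of circumradius 7 (constant along its height) (perimeter = 2·12·7.000·sin(180°/12) = 43.48 mm); Taking the union: only the r=7 cylinder at (7, 12) is present, so the union is just that shape — boundary = 43.48 mm. So its perimeter = 43.48 mm. Layer 6 (z = 1.68): the 9.5×7.5 cube contributes its full rectangle (perimeter 34.00 mm); the r=10.5 cylinder at (14.5, 0) gives a regular 12-gon of circumradius 10.5 (constant along its height) (perimeter = 2·12·10.500·sin(180°/12) = 65.22 mm); the r=7 cylinder at (7, 12) contributes a regular 12-gon of circumradius 7 (perimeter = 2·12·7.000·sin(180°/12) = 43.48 mm); Merging all regions: the regions partially overlap (shared area 57.69 mm²), so the edge portions inside another operand are dropped and the merged outline is re-measured after clipping — boundary = 91.96 mm. So its perimeter = 91.96 mm. Layer 6 is larger (91.96 vs 43.48 mm).

layer 6 (z = 1.68 mm)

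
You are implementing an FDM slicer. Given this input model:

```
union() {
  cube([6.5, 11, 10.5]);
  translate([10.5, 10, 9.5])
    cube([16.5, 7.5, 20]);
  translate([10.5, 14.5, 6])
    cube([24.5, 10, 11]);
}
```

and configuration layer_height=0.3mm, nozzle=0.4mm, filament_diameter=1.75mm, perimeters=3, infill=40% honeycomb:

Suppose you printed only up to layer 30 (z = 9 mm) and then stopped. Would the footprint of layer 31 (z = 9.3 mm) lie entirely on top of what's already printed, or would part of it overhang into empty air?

Compare the two slices. At z = 9: the 6.5×11 cube contributes its full rectangle (area 71.50 mm²); the cube at (10.5, 10) does not reach this height (z outside [9.5, 29.5]); the cube at (10.5, 14.5) (footprint 24.5×10) is included at this height (area 245.00 mm²); Merging all regions: the 2 present regions are separate (no shared area or edge), so areas and boundary lengths simply add and each stays a separate island — area = 316.50 mm². At z = 9.3: the 6.5×11 cube contributes its full rectangle (area 71.50 mm²); the cube at (10.5, 10) is absent (z outside [9.5, 29.5]); the 24.5×10 cube at (10.5, 14.5) contributes its full rectangle (area 245.00 mm²); Merging all regions: the 2 present regions are separate (no shared area or edge), so areas and boundary lengths simply add and each stays a separate island — area = 316.50 mm². Checking containment: the cross-section at z = 9.3 is a subset of the cross-section at z = 9.

entirely on top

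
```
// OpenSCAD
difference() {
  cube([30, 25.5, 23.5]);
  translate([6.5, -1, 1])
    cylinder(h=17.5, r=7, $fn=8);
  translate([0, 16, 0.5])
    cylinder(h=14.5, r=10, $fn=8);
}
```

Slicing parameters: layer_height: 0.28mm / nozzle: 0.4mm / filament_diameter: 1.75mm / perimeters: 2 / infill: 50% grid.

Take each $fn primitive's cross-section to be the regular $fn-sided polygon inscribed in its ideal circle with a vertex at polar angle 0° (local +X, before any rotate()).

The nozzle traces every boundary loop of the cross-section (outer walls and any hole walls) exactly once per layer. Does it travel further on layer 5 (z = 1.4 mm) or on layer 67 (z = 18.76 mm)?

layer 5 (z = 1.4 mm)

Layer 5 (z = 1.4): the cube is present — its section is the full 30×25.5 rectangle (perimeter 111.00 mm); the r=7 cylinder at (6.5, -1) contributes a regular 8-gon of circumradius 7 (perimeter = 2·8·7.000·sin(180°/8) = 42.86 mm); the r=10 cylinder at (0, 16) contributes a regular 8-gon of circumradius 10 (perimeter = 2·8·10.000·sin(180°/8) = 61.23 mm); After the difference (first − rest): starting from the 30×25.5 cube, the r=7 cylinder at (6.5, -1) partially overlaps it — only the 55.70 mm² overlap (of its 138.59 mm²) is removed, clipping the outline; the r=10 cylinder at (0, 16) partially overlaps it — only the 141.12 mm² overlap (of its 282.84 mm²) is removed, clipping the outline — boundary = 125.35 mm. So its perimeter = 125.35 mm. Layer 67 (z = 18.76): the cube (footprint 30×25.5) is included at this height (perimeter 111.00 mm); the cylinder at (6.5, -1) is not intersected at this z (z outside [1, 18.5]); the cylinder at (0, 16) is absent (z outside [0.5, 15]); Taking the first minus the rest: none of the subtracted shapes is present at this height, so the 30×25.5 cube is unchanged — boundary = 111.00 mm. So its perimeter = 111.00 mm. Layer 5 is larger (125.35 vs 111.00 mm).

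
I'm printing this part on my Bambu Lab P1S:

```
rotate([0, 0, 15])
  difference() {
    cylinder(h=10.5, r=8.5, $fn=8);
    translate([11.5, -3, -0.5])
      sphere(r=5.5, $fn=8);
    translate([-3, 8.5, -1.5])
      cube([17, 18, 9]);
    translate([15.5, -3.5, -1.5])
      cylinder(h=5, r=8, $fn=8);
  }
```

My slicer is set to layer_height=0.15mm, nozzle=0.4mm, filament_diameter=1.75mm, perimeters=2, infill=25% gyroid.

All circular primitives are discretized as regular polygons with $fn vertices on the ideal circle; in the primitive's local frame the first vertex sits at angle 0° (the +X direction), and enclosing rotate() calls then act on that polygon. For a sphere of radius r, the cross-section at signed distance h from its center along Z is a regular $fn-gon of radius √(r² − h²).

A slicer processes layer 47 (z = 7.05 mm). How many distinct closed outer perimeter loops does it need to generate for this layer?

At z = 7.05 mm: the cylinder: section is a regular 8-gon, circumradius r=8.5; the sphere at (11.5, -3) is not intersected at this z (|z−center|=7.550 > r=5.5); the cube at (-3, 8.5) is present — its section is the full 17×18 rectangle; the cylinder at (15.5, -3.5) is absent (z outside [-1.5, 3.5]); Taking the first minus the rest: starting from the r=8.5 cylinder, the 17×18 cube at (-3, 8.5) misses the remaining region (no effect) — 1 connected region; (whole slice rotated 15° about Z — lengths, areas and connectivity unchanged). The result has 1 disconnected region.

1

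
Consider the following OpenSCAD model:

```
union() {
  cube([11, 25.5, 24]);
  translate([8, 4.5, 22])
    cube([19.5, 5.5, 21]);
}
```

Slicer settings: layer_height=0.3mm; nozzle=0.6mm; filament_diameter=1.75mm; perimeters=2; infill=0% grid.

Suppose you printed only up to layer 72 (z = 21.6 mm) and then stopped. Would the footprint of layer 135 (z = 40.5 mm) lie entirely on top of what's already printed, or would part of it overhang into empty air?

Compare the two slices. At z = 21.6: the 11×25.5 cube contributes its full rectangle (area 280.50 mm²); the cube at (8, 4.5) is not intersected at this z (z outside [22, 43]); Taking the union: only the 11×25.5 cube is present, so the union is just that shape — area = 280.50 mm². At z = 40.5: the cube is not intersected at this z (z outside [0, 24]); the 19.5×5.5 cube at (8, 4.5) contributes its full rectangle (area 107.25 mm²); Taking the union: only the 19.5×5.5 cube at (8, 4.5) is present, so the union is just that shape — area = 107.25 mm². Checking containment: at z = 40.5 the cross-section extends beyond the z = 21.6 cross-section by about 90.75 mm².

part overhangs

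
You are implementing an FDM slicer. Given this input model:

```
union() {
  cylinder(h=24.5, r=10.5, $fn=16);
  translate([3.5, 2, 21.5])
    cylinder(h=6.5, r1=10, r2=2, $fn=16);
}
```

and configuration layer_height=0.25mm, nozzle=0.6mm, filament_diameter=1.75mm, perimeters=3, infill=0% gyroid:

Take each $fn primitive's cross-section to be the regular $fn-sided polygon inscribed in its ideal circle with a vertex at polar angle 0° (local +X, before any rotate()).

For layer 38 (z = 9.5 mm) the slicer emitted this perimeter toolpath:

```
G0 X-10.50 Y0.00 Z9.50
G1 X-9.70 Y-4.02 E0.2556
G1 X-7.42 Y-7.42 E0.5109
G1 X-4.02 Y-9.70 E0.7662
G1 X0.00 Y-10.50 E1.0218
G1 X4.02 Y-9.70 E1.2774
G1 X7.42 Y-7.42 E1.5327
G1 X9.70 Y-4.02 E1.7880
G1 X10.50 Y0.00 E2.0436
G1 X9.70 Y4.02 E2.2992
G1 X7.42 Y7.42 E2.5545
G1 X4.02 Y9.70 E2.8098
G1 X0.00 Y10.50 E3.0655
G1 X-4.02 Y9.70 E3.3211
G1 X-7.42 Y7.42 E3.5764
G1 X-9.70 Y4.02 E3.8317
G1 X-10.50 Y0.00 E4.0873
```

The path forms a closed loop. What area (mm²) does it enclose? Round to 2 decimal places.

Apply the shoelace formula to the sequence of (X, Y) vertices; enclosed area = 337.42 mm².

337.42 mm²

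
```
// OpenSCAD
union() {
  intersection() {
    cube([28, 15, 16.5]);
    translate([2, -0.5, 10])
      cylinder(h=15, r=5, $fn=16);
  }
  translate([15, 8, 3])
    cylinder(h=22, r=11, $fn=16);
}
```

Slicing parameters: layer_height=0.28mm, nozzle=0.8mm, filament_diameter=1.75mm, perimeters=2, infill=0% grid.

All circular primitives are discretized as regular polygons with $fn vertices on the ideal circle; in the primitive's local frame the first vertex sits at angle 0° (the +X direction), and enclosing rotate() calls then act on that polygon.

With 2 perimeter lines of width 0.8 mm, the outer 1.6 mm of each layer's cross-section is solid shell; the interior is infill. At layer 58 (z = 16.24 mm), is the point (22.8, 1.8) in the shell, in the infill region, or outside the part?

At z = 16.24 mm: the cube (footprint 28×15) is included at this height; the cylinder at (2, -0.5): section is a regular 16-gon, circumradius r=5; Taking the intersection: the r=5 cylinder at (2, -0.5) partially overlaps the 28×15 cube; clipping to the common part keeps 25.26 mm² — 1 connected region; the r=11 cylinder at (15, 8) contributes a regular 16-gon of circumradius 11; Taking the union: the regions partially overlap (shared area 0.38 mm²), so overlapping operands fuse into one piece — 1 connected region. Overall, the cross-section is a single solid region. The nearest boundary edge runs (25.16, 3.79)→(22.78, 0.22); distance from the point to it = 0.86 mm. The point is inside the cross-section, 0.86 mm from the nearest boundary — within the 1.6 mm shell band (2 × 0.8).

shell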